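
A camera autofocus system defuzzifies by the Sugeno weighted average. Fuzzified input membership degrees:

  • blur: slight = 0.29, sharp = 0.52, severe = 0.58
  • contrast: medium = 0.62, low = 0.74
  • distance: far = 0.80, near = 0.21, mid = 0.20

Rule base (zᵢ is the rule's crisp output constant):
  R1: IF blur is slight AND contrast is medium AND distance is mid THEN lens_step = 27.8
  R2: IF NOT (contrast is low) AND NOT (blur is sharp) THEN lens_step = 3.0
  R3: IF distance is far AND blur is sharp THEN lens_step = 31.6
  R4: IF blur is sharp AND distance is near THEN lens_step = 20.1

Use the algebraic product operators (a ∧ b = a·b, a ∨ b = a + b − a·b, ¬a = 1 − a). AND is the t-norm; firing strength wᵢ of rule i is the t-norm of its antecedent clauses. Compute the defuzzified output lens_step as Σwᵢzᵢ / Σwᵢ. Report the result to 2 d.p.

24.37

R1 (z=27.8): slight=0.29, medium=0.62, mid=0.20; AND[a·b] → w = 0.0360
R2 (z=3.0): ¬low=1−0.74=0.26, ¬sharp=1−0.52=0.48; AND[a·b] → w = 0.1248
R3 (z=31.6): far=0.80, sharp=0.52; AND[a·b] → w = 0.4160
R4 (z=20.1): sharp=0.52, near=0.21; AND[a·b] → w = 0.1092
Weighted average = (0.0360·27.8 + 0.1248·3.0 + 0.4160·31.6 + 0.1092·20.1) / (0.0360 + 0.1248 + 0.4160 + 0.1092)
  = 16.7146 / 0.6860 = 24.37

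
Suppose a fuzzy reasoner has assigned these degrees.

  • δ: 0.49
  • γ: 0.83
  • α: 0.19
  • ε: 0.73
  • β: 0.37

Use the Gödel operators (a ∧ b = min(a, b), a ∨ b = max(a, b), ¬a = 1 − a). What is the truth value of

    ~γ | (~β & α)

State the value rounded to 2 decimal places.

~γ = 1 − 0.83 = 0.17
~β = 1 − 0.37 = 0.63
~β & α = min(a, b) on (0.63, 0.19) = 0.19
~γ | (~β & α) = max(a, b) on (0.17, 0.19) = 0.19

0.19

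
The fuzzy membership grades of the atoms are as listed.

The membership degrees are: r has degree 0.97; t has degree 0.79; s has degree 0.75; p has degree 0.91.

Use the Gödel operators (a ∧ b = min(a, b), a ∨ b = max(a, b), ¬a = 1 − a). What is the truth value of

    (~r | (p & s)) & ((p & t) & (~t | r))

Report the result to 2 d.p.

0.75

~r = 1 − 0.97 = 0.03
p & s = min(a, b) on (0.91, 0.75) = 0.75
~r | (p & s) = max(a, b) on (0.03, 0.75) = 0.75
p & t = min(a, b) on (0.91, 0.79) = 0.79
~t = 1 − 0.79 = 0.21
~t | r = max(a, b) on (0.21, 0.97) = 0.97
(p & t) & (~t | r) = min(a, b) on (0.79, 0.97) = 0.79
(~r | (p & s)) & ((p & t) & (~t | r)) = min(a, b) on (0.75, 0.79) = 0.75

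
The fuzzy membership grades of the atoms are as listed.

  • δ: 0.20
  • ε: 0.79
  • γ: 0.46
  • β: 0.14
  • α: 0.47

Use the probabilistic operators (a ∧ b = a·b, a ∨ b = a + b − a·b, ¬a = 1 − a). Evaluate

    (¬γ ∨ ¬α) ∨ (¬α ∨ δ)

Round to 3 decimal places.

0.919

¬γ = 1 − 0.4600 = 0.5400
¬α = 1 − 0.4700 = 0.5300
¬γ ∨ ¬α = a + b − a·b on (0.5400, 0.5300) = 0.7838
¬α = 1 − 0.4700 = 0.5300
¬α ∨ δ = a + b − a·b on (0.5300, 0.2000) = 0.6240
(¬γ ∨ ¬α) ∨ (¬α ∨ δ) = a + b − a·b on (0.7838, 0.6240) = 0.9187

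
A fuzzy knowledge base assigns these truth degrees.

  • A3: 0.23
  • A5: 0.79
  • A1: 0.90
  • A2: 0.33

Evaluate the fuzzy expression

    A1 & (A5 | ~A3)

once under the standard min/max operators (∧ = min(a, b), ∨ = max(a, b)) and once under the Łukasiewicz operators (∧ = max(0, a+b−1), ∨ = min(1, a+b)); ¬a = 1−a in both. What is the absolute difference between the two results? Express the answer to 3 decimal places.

Under standard min/max:
  ~A3 = 1 − 0.23 = 0.77
  A5 | ~A3 = max(a, b) on (0.79, 0.77) = 0.79
  A1 & (A5 | ~A3) = min(a, b) on (0.90, 0.79) = 0.79
  → value = 0.7900
Under Łukasiewicz:
  ~A3 = 1 − 0.23 = 0.77
  A5 | ~A3 = min(1, a+b) on (0.79, 0.77) = 1.00
  A1 & (A5 | ~A3) = max(0, a+b−1) on (0.90, 1.00) = 0.90
  → value = 0.9000
|0.7900 − 0.9000| = 0.110

0.110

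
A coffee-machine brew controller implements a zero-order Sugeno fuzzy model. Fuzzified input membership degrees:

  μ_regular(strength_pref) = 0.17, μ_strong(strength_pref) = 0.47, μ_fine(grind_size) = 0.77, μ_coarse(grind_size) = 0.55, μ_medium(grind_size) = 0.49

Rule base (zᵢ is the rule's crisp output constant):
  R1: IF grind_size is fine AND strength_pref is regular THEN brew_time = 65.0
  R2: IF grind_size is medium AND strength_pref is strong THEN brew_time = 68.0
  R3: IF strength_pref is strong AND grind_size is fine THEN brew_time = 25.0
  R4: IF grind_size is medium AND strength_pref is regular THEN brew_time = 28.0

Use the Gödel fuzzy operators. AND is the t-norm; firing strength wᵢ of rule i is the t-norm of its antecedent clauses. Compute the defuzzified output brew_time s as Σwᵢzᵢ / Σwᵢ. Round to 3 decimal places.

46.500

R1 (z=65.0): fine=0.77, regular=0.17; AND[min(a, b)] → w = 0.17
R2 (z=68.0): medium=0.49, strong=0.47; AND[min(a, b)] → w = 0.47
R3 (z=25.0): strong=0.47, fine=0.77; AND[min(a, b)] → w = 0.47
R4 (z=28.0): medium=0.49, regular=0.17; AND[min(a, b)] → w = 0.17
Weighted average = (0.17·65.0 + 0.47·68.0 + 0.47·25.0 + 0.17·28.0) / (0.17 + 0.47 + 0.47 + 0.17)
  = 59.5200 / 1.2800 = 46.500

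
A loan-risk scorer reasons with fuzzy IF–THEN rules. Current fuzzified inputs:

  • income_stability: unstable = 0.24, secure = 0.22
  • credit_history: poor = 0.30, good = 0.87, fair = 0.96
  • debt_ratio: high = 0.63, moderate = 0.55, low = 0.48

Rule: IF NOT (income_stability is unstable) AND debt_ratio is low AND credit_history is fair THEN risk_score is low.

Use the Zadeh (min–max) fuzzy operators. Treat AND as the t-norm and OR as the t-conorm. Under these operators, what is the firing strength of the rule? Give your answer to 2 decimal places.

0.48

firing strength: ¬unstable=1−0.24=0.76, low=0.48, fair=0.96; AND[min(a, b)] → w = 0.48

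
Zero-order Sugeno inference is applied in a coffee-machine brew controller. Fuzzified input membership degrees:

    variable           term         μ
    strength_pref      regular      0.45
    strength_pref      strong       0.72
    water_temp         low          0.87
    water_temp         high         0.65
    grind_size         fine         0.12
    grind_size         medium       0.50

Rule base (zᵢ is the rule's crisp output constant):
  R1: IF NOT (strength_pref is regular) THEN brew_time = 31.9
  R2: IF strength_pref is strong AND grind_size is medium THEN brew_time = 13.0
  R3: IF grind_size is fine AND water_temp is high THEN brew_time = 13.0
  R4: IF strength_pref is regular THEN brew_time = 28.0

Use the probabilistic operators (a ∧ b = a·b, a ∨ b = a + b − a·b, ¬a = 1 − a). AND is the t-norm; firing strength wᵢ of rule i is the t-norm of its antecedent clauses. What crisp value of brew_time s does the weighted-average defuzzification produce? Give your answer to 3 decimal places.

24.923

R1 (z=31.9): ¬regular=1−0.45=0.55 → w = 0.5500
R2 (z=13.0): strong=0.72, medium=0.50; AND[a·b] → w = 0.3600
R3 (z=13.0): fine=0.12, high=0.65; AND[a·b] → w = 0.0780
R4 (z=28.0): regular=0.45 → w = 0.4500
Weighted average = (0.5500·31.9 + 0.3600·13.0 + 0.0780·13.0 + 0.4500·28.0) / (0.5500 + 0.3600 + 0.0780 + 0.4500)
  = 35.8390 / 1.4380 = 24.923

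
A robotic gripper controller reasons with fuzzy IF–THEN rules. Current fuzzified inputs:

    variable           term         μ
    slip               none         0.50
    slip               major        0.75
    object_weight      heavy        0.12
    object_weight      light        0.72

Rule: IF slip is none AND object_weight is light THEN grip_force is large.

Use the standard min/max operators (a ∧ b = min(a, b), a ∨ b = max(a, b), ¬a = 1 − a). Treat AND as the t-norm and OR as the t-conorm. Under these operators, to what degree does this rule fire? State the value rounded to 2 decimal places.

firing strength: none=0.50, light=0.72; AND[min(a, b)] → w = 0.50

0.50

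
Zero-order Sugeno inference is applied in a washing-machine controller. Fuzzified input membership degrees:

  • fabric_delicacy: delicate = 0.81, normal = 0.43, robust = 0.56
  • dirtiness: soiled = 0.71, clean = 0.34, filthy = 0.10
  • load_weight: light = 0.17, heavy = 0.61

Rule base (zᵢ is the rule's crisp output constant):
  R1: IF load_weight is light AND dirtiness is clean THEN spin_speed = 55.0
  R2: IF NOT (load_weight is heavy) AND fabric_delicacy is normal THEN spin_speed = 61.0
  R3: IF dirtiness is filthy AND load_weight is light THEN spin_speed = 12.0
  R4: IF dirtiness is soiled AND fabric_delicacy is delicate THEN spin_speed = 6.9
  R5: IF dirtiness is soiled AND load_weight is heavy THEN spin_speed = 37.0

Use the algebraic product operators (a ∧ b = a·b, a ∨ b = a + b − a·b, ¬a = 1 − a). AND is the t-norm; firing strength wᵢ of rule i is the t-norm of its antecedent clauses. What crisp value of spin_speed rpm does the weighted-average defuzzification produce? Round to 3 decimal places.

26.869

R1 (z=55.0): light=0.17, clean=0.34; AND[a·b] → w = 0.0578
R2 (z=61.0): ¬heavy=1−0.61=0.39, normal=0.43; AND[a·b] → w = 0.1677
R3 (z=12.0): filthy=0.10, light=0.17; AND[a·b] → w = 0.0170
R4 (z=6.9): soiled=0.71, delicate=0.81; AND[a·b] → w = 0.5751
R5 (z=37.0): soiled=0.71, heavy=0.61; AND[a·b] → w = 0.4331
Weighted average = (0.0578·55.0 + 0.1677·61.0 + 0.0170·12.0 + 0.5751·6.9 + 0.4331·37.0) / (0.0578 + 0.1677 + 0.0170 + 0.5751 + 0.4331)
  = 33.6056 / 1.2507 = 26.869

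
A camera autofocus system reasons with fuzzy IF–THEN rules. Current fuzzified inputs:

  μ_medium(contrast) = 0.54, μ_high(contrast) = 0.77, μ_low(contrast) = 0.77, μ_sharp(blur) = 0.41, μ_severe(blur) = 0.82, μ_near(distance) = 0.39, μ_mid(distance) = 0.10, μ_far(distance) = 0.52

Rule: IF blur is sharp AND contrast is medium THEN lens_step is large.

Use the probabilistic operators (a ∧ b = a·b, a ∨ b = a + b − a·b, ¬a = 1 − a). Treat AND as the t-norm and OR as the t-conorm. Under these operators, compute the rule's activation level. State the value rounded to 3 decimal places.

0.221

firing strength: sharp=0.41, medium=0.54; AND[a·b] → w = 0.2214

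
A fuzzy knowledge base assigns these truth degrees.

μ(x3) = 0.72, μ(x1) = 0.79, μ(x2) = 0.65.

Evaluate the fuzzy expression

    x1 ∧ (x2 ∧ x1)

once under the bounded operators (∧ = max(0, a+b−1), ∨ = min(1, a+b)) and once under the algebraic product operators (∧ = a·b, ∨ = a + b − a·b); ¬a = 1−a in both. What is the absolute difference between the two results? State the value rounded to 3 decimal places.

Under bounded:
  x2 ∧ x1 = max(0, a+b−1) on (0.65, 0.79) = 0.44
  x1 ∧ (x2 ∧ x1) = max(0, a+b−1) on (0.79, 0.44) = 0.23
  → value = 0.2300
Under algebraic product:
  x2 ∧ x1 = a·b on (0.6500, 0.7900) = 0.5135
  x1 ∧ (x2 ∧ x1) = a·b on (0.7900, 0.5135) = 0.4057
  → value = 0.4057
|0.2300 − 0.4057| = 0.176

0.176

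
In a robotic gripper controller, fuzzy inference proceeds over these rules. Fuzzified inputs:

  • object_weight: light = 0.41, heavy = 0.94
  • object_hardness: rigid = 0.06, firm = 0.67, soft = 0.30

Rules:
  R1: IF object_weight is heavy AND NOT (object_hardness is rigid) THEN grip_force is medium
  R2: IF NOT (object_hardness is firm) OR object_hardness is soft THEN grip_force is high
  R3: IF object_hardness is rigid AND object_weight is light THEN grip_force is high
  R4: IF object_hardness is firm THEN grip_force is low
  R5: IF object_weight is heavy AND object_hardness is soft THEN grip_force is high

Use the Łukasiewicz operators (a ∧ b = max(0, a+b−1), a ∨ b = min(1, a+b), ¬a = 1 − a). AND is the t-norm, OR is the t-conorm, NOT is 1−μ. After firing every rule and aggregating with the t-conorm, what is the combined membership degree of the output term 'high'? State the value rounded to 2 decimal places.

0.87

R1: heavy=0.94, ¬rigid=1−0.06=0.94; AND[max(0, a+b−1)] → w = 0.88
R2: ¬firm=1−0.67=0.33, soft=0.30; OR[min(1, a+b)] → w = 0.63
R3: rigid=0.06, light=0.41; AND[max(0, a+b−1)] → w = 0.00
R4: firm=0.67 → w = 0.67
R5: heavy=0.94, soft=0.30; AND[max(0, a+b−1)] → w = 0.24
Rules with consequent 'high': {R2, R3, R5} → strengths 0.63, 0.00, 0.24
Aggregate via t-conorm [min(1, a+b)]: 0.87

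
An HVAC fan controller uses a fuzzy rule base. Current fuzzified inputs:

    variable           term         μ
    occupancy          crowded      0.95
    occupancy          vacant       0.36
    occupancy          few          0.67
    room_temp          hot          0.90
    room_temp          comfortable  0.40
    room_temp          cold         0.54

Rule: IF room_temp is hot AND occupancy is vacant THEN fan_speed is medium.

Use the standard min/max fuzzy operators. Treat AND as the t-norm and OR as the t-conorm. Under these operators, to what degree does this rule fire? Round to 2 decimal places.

0.36

firing strength: hot=0.90, vacant=0.36; AND[min(a, b)] → w = 0.36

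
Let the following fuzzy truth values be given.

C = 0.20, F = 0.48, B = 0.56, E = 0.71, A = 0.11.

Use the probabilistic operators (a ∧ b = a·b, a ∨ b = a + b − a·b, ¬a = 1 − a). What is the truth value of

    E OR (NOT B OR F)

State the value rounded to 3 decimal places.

0.916

NOT B = 1 − 0.5600 = 0.4400
NOT B OR F = a + b − a·b on (0.4400, 0.4800) = 0.7088
E OR (NOT B OR F) = a + b − a·b on (0.7100, 0.7088) = 0.9156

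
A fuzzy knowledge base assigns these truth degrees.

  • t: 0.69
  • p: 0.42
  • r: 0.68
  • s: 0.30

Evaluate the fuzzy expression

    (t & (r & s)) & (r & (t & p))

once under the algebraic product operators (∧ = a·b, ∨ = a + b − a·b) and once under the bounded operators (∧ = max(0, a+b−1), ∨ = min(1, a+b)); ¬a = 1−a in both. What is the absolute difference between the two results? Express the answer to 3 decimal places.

0.028

Under algebraic product:
  r & s = a·b on (0.6800, 0.3000) = 0.2040
  t & (r & s) = a·b on (0.6900, 0.2040) = 0.1408
  t & p = a·b on (0.6900, 0.4200) = 0.2898
  r & (t & p) = a·b on (0.6800, 0.2898) = 0.1971
  (t & (r & s)) & (r & (t & p)) = a·b on (0.1408, 0.1971) = 0.0277
  → value = 0.0277
Under bounded:
  r & s = max(0, a+b−1) on (0.68, 0.30) = 0.00
  t & (r & s) = max(0, a+b−1) on (0.69, 0.00) = 0.00
  t & p = max(0, a+b−1) on (0.69, 0.42) = 0.11
  r & (t & p) = max(0, a+b−1) on (0.68, 0.11) = 0.00
  (t & (r & s)) & (r & (t & p)) = max(0, a+b−1) on (0.00, 0.00) = 0.00
  → value = 0.0000
|0.0277 − 0.0000| = 0.028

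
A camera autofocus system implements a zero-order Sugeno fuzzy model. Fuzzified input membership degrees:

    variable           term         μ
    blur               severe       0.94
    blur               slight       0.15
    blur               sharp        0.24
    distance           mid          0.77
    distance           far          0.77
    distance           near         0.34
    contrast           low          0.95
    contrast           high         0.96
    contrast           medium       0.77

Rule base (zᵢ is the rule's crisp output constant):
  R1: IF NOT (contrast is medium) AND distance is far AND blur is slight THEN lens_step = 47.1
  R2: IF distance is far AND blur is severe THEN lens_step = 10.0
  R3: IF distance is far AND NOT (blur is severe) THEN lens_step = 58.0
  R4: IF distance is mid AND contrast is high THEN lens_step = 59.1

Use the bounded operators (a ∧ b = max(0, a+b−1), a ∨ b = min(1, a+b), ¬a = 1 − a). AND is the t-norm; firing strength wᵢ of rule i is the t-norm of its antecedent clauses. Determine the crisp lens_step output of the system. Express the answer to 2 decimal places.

34.89

R1 (z=47.1): ¬medium=1−0.77=0.23, far=0.77, slight=0.15; AND[max(0, a+b−1)] → w = 0.00
R2 (z=10.0): far=0.77, severe=0.94; AND[max(0, a+b−1)] → w = 0.71
R3 (z=58.0): far=0.77, ¬severe=1−0.94=0.06; AND[max(0, a+b−1)] → w = 0.00
R4 (z=59.1): mid=0.77, high=0.96; AND[max(0, a+b−1)] → w = 0.73
Weighted average = (0.00·47.1 + 0.71·10.0 + 0.00·58.0 + 0.73·59.1) / (0.00 + 0.71 + 0.00 + 0.73)
  = 50.2430 / 1.4400 = 34.89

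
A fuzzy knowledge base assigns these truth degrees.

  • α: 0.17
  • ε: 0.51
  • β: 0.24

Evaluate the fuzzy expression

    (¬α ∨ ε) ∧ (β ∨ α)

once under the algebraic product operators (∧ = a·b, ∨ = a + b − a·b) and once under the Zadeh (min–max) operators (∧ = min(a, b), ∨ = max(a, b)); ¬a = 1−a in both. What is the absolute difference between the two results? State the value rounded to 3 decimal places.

0.098

Under algebraic product:
  ¬α = 1 − 0.1700 = 0.8300
  ¬α ∨ ε = a + b − a·b on (0.8300, 0.5100) = 0.9167
  β ∨ α = a + b − a·b on (0.2400, 0.1700) = 0.3692
  (¬α ∨ ε) ∧ (β ∨ α) = a·b on (0.9167, 0.3692) = 0.3384
  → value = 0.3384
Under Zadeh (min–max):
  ¬α = 1 − 0.17 = 0.83
  ¬α ∨ ε = max(a, b) on (0.83, 0.51) = 0.83
  β ∨ α = max(a, b) on (0.24, 0.17) = 0.24
  (¬α ∨ ε) ∧ (β ∨ α) = min(a, b) on (0.83, 0.24) = 0.24
  → value = 0.2400
|0.3384 − 0.2400| = 0.098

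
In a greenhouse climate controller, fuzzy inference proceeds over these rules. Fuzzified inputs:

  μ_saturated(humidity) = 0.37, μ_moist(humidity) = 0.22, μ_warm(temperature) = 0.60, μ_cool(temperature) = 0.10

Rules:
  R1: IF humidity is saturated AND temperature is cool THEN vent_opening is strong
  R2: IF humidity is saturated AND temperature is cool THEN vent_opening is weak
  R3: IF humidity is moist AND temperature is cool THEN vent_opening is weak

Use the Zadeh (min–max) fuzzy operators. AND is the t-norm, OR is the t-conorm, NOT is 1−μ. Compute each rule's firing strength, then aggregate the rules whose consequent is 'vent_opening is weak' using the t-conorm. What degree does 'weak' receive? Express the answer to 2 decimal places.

0.10

R1: saturated=0.37, cool=0.10; AND[min(a, b)] → w = 0.10
R2: saturated=0.37, cool=0.10; AND[min(a, b)] → w = 0.10
R3: moist=0.22, cool=0.10; AND[min(a, b)] → w = 0.10
Rules with consequent 'weak': {R2, R3} → strengths 0.10, 0.10
Aggregate via t-conorm [max(a, b)]: 0.10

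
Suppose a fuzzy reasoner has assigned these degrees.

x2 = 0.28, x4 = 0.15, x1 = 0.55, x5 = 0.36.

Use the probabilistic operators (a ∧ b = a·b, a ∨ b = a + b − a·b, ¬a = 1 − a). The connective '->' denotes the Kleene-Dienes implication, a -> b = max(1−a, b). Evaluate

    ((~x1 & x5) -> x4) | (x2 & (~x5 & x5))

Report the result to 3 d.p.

0.848

~x1 = 1 − 0.5500 = 0.4500
~x1 & x5 = a·b on (0.4500, 0.3600) = 0.1620
(~x1 & x5) -> x4  [Kleene-Dienes: max(1−a, b)] with a=0.1620, b=0.1500 → 0.8380
~x5 = 1 − 0.3600 = 0.6400
~x5 & x5 = a·b on (0.6400, 0.3600) = 0.2304
x2 & (~x5 & x5) = a·b on (0.2800, 0.2304) = 0.0645
((~x1 & x5) -> x4) | (x2 & (~x5 & x5)) = a + b − a·b on (0.8380, 0.0645) = 0.8485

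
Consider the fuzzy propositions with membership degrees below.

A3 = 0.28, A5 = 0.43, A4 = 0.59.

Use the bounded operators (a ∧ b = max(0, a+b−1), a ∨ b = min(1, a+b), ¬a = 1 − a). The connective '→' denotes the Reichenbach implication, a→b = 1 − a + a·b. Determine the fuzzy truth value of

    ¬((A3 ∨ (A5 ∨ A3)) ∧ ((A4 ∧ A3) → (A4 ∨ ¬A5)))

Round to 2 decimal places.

A5 ∨ A3 = min(1, a+b) on (0.43, 0.28) = 0.71
A3 ∨ (A5 ∨ A3) = min(1, a+b) on (0.28, 0.71) = 0.99
A4 ∧ A3 = max(0, a+b−1) on (0.59, 0.28) = 0.00
¬A5 = 1 − 0.43 = 0.57
A4 ∨ ¬A5 = min(1, a+b) on (0.59, 0.57) = 1.00
(A4 ∧ A3) → (A4 ∨ ¬A5)  [Reichenbach: 1 − a + a·b] with a=0.00, b=1.00 → 1.00
(A3 ∨ (A5 ∨ A3)) ∧ ((A4 ∧ A3) → (A4 ∨ ¬A5)) = max(0, a+b−1) on (0.99, 1.00) = 0.99
¬((A3 ∨ (A5 ∨ A3)) ∧ ((A4 ∧ A3) → (A4 ∨ ¬A5))) = 1 − 0.99 = 0.01

0.01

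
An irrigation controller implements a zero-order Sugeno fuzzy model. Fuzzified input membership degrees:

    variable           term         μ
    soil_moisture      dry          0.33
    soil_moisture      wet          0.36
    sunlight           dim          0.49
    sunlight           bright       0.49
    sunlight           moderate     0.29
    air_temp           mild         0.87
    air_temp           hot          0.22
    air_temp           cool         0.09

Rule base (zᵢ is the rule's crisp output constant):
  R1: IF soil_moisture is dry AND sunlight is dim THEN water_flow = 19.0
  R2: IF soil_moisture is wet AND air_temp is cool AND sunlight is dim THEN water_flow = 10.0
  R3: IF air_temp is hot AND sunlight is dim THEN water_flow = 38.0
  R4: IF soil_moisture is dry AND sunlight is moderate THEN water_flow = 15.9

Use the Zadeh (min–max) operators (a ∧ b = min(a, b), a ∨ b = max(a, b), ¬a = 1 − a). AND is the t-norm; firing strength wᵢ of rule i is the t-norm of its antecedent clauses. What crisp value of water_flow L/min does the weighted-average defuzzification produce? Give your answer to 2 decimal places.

21.66

R1 (z=19.0): dry=0.33, dim=0.49; AND[min(a, b)] → w = 0.33
R2 (z=10.0): wet=0.36, cool=0.09, dim=0.49; AND[min(a, b)] → w = 0.09
R3 (z=38.0): hot=0.22, dim=0.49; AND[min(a, b)] → w = 0.22
R4 (z=15.9): dry=0.33, moderate=0.29; AND[min(a, b)] → w = 0.29
Weighted average = (0.33·19.0 + 0.09·10.0 + 0.22·38.0 + 0.29·15.9) / (0.33 + 0.09 + 0.22 + 0.29)
  = 20.1410 / 0.9300 = 21.66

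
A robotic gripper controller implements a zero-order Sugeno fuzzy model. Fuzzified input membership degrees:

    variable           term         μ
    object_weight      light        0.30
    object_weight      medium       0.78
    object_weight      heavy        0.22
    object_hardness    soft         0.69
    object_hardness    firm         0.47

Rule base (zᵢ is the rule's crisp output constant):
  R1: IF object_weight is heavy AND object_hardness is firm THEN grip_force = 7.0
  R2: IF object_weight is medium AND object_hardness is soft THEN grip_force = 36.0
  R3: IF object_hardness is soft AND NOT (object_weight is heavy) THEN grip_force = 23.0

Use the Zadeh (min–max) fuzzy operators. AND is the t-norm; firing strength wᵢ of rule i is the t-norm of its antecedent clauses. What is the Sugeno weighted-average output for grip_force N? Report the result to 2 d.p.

R1 (z=7.0): heavy=0.22, firm=0.47; AND[min(a, b)] → w = 0.22
R2 (z=36.0): medium=0.78, soft=0.69; AND[min(a, b)] → w = 0.69
R3 (z=23.0): soft=0.69, ¬heavy=1−0.22=0.78; AND[min(a, b)] → w = 0.69
Weighted average = (0.22·7.0 + 0.69·36.0 + 0.69·23.0) / (0.22 + 0.69 + 0.69)
  = 42.2500 / 1.6000 = 26.41

26.41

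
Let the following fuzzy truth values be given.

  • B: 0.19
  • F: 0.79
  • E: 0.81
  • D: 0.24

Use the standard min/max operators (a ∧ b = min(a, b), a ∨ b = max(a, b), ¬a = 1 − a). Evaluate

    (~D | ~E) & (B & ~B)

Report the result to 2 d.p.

0.19

~D = 1 − 0.24 = 0.76
~E = 1 − 0.81 = 0.19
~D | ~E = max(a, b) on (0.76, 0.19) = 0.76
~B = 1 − 0.19 = 0.81
B & ~B = min(a, b) on (0.19, 0.81) = 0.19
(~D | ~E) & (B & ~B) = min(a, b) on (0.76, 0.19) = 0.19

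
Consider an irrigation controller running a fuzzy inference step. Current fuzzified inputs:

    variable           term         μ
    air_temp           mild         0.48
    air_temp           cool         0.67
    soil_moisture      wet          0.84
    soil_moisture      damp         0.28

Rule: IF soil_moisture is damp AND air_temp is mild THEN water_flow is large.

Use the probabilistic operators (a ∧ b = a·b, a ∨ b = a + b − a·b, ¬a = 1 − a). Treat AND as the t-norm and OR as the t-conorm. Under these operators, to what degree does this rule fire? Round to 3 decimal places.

0.134

firing strength: damp=0.28, mild=0.48; AND[a·b] → w = 0.1344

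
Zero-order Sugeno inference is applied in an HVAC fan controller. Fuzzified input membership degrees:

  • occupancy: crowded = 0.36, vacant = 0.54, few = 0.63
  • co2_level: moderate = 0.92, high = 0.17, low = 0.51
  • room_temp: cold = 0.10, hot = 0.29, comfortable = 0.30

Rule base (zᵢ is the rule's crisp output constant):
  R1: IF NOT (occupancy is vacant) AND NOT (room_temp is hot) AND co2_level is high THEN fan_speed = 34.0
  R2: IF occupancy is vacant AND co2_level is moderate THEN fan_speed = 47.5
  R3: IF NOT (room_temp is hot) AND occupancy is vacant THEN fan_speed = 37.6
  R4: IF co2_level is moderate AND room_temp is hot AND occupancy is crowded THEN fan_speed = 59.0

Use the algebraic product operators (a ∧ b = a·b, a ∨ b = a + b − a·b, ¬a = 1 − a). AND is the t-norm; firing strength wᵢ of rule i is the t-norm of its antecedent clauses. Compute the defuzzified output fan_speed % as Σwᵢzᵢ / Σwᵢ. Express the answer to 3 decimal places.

R1 (z=34.0): ¬vacant=1−0.54=0.46, ¬hot=1−0.29=0.71, high=0.17; AND[a·b] → w = 0.0555
R2 (z=47.5): vacant=0.54, moderate=0.92; AND[a·b] → w = 0.4968
R3 (z=37.6): ¬hot=1−0.29=0.71, vacant=0.54; AND[a·b] → w = 0.3834
R4 (z=59.0): moderate=0.92, hot=0.29, crowded=0.36; AND[a·b] → w = 0.0960
Weighted average = (0.0555·34.0 + 0.4968·47.5 + 0.3834·37.6 + 0.0960·59.0) / (0.0555 + 0.4968 + 0.3834 + 0.0960)
  = 45.5684 / 1.0318 = 44.165

44.165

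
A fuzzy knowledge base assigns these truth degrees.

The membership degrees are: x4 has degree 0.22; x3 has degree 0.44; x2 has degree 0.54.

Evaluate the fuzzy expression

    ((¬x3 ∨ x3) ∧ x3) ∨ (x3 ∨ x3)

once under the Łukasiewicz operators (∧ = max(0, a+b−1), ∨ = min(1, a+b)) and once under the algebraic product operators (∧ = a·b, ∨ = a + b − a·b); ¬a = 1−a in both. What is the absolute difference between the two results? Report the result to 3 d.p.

0.210

Under Łukasiewicz:
  ¬x3 = 1 − 0.44 = 0.56
  ¬x3 ∨ x3 = min(1, a+b) on (0.56, 0.44) = 1.00
  (¬x3 ∨ x3) ∧ x3 = max(0, a+b−1) on (1.00, 0.44) = 0.44
  x3 ∨ x3 = min(1, a+b) on (0.44, 0.44) = 0.88
  ((¬x3 ∨ x3) ∧ x3) ∨ (x3 ∨ x3) = min(1, a+b) on (0.44, 0.88) = 1.00
  → value = 1.0000
Under algebraic product:
  ¬x3 = 1 − 0.4400 = 0.5600
  ¬x3 ∨ x3 = a + b − a·b on (0.5600, 0.4400) = 0.7536
  (¬x3 ∨ x3) ∧ x3 = a·b on (0.7536, 0.4400) = 0.3316
  x3 ∨ x3 = a + b − a·b on (0.4400, 0.4400) = 0.6864
  ((¬x3 ∨ x3) ∧ x3) ∨ (x3 ∨ x3) = a + b − a·b on (0.3316, 0.6864) = 0.7904
  → value = 0.7904
|1.0000 − 0.7904| = 0.210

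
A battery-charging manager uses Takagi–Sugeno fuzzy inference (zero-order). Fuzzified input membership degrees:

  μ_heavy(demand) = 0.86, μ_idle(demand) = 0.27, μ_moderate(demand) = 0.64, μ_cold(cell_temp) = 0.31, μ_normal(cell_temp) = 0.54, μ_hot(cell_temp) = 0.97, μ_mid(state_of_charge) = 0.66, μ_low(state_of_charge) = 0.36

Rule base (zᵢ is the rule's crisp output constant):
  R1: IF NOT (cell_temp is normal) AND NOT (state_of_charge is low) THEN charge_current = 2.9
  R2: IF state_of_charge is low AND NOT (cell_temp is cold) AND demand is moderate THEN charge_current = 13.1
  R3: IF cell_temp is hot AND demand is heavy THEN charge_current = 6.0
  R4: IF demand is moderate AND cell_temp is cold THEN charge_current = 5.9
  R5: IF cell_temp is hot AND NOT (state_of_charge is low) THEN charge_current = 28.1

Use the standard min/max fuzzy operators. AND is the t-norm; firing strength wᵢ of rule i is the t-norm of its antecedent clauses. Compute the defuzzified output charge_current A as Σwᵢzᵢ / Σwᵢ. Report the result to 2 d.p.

11.80

R1 (z=2.9): ¬normal=1−0.54=0.46, ¬low=1−0.36=0.64; AND[min(a, b)] → w = 0.46
R2 (z=13.1): low=0.36, ¬cold=1−0.31=0.69, moderate=0.64; AND[min(a, b)] → w = 0.36
R3 (z=6.0): hot=0.97, heavy=0.86; AND[min(a, b)] → w = 0.86
R4 (z=5.9): moderate=0.64, cold=0.31; AND[min(a, b)] → w = 0.31
R5 (z=28.1): hot=0.97, ¬low=1−0.36=0.64; AND[min(a, b)] → w = 0.64
Weighted average = (0.46·2.9 + 0.36·13.1 + 0.86·6.0 + 0.31·5.9 + 0.64·28.1) / (0.46 + 0.36 + 0.86 + 0.31 + 0.64)
  = 31.0230 / 2.6300 = 11.80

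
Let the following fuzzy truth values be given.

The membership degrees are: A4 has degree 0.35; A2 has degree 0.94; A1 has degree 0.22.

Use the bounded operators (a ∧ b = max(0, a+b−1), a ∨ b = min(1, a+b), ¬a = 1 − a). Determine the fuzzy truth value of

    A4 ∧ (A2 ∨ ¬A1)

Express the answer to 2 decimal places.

¬A1 = 1 − 0.22 = 0.78
A2 ∨ ¬A1 = min(1, a+b) on (0.94, 0.78) = 1.00
A4 ∧ (A2 ∨ ¬A1) = max(0, a+b−1) on (0.35, 1.00) = 0.35

0.35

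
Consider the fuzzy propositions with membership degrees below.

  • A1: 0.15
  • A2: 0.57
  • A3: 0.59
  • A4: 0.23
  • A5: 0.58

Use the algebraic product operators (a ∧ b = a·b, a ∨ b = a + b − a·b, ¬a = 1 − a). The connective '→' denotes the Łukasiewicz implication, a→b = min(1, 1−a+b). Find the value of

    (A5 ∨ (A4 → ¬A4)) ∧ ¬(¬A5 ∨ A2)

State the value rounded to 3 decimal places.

0.249

¬A4 = 1 − 0.2300 = 0.7700
A4 → ¬A4  [Łukasiewicz: min(1, 1−a+b)] with a=0.2300, b=0.7700 → 1.0000
A5 ∨ (A4 → ¬A4) = a + b − a·b on (0.5800, 1.0000) = 1.0000
¬A5 = 1 − 0.5800 = 0.4200
¬A5 ∨ A2 = a + b − a·b on (0.4200, 0.5700) = 0.7506
¬(¬A5 ∨ A2) = 1 − 0.7506 = 0.2494
(A5 ∨ (A4 → ¬A4)) ∧ ¬(¬A5 ∨ A2) = a·b on (1.0000, 0.2494) = 0.2494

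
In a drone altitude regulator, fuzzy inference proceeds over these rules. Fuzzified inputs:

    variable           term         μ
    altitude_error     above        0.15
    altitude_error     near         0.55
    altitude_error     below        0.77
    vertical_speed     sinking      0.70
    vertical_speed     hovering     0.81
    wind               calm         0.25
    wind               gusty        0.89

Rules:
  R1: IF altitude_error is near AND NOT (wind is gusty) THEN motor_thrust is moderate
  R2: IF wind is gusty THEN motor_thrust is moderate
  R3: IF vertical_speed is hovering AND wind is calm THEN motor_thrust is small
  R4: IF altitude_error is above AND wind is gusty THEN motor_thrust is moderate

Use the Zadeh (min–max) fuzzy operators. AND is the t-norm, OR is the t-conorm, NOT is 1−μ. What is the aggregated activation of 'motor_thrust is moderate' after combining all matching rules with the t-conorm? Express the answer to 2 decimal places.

0.89

R1: near=0.55, ¬gusty=1−0.89=0.11; AND[min(a, b)] → w = 0.11
R2: gusty=0.89 → w = 0.89
R3: hovering=0.81, calm=0.25; AND[min(a, b)] → w = 0.25
R4: above=0.15, gusty=0.89; AND[min(a, b)] → w = 0.15
Rules with consequent 'moderate': {R1, R2, R4} → strengths 0.11, 0.89, 0.15
Aggregate via t-conorm [max(a, b)]: 0.89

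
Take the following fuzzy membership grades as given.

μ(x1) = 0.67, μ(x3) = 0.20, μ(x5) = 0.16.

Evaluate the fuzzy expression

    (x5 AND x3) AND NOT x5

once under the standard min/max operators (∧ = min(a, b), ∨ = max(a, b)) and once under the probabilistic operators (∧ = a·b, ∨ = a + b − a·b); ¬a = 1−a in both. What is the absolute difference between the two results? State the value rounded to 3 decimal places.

0.133

Under standard min/max:
  x5 AND x3 = min(a, b) on (0.16, 0.20) = 0.16
  NOT x5 = 1 − 0.16 = 0.84
  (x5 AND x3) AND NOT x5 = min(a, b) on (0.16, 0.84) = 0.16
  → value = 0.1600
Under probabilistic:
  x5 AND x3 = a·b on (0.1600, 0.2000) = 0.0320
  NOT x5 = 1 − 0.1600 = 0.8400
  (x5 AND x3) AND NOT x5 = a·b on (0.0320, 0.8400) = 0.0269
  → value = 0.0269
|0.1600 − 0.0269| = 0.133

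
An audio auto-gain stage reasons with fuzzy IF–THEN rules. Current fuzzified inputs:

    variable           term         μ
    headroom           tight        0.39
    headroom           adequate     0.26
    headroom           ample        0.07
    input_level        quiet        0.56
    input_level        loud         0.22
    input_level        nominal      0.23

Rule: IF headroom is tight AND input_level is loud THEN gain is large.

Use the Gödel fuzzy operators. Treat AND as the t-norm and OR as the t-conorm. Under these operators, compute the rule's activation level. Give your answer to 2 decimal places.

firing strength: tight=0.39, loud=0.22; AND[min(a, b)] → w = 0.22

0.22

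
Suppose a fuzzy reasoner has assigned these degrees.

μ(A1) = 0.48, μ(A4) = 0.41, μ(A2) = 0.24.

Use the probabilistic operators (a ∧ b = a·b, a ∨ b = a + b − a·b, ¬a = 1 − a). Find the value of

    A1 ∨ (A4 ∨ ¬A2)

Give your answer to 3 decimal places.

¬A2 = 1 − 0.2400 = 0.7600
A4 ∨ ¬A2 = a + b − a·b on (0.4100, 0.7600) = 0.8584
A1 ∨ (A4 ∨ ¬A2) = a + b − a·b on (0.4800, 0.8584) = 0.9264

0.926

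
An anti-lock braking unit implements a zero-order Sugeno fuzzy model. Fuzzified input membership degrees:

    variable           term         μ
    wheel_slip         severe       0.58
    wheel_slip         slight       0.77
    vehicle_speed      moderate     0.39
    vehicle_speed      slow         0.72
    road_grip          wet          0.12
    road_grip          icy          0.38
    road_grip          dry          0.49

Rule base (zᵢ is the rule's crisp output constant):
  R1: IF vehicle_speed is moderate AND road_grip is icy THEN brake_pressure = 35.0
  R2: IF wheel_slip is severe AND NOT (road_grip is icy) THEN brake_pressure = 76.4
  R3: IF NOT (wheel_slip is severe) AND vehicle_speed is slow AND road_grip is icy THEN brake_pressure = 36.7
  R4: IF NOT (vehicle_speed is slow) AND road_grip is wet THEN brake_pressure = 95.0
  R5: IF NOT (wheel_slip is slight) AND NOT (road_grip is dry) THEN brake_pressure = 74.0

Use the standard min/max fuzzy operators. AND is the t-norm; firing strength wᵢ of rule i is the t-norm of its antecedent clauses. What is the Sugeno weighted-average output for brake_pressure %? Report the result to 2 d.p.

R1 (z=35.0): moderate=0.39, icy=0.38; AND[min(a, b)] → w = 0.38
R2 (z=76.4): severe=0.58, ¬icy=1−0.38=0.62; AND[min(a, b)] → w = 0.58
R3 (z=36.7): ¬severe=1−0.58=0.42, slow=0.72, icy=0.38; AND[min(a, b)] → w = 0.38
R4 (z=95.0): ¬slow=1−0.72=0.28, wet=0.12; AND[min(a, b)] → w = 0.12
R5 (z=74.0): ¬slight=1−0.77=0.23, ¬dry=1−0.49=0.51; AND[min(a, b)] → w = 0.23
Weighted average = (0.38·35.0 + 0.58·76.4 + 0.38·36.7 + 0.12·95.0 + 0.23·74.0) / (0.38 + 0.58 + 0.38 + 0.12 + 0.23)
  = 99.9780 / 1.6900 = 59.16

59.16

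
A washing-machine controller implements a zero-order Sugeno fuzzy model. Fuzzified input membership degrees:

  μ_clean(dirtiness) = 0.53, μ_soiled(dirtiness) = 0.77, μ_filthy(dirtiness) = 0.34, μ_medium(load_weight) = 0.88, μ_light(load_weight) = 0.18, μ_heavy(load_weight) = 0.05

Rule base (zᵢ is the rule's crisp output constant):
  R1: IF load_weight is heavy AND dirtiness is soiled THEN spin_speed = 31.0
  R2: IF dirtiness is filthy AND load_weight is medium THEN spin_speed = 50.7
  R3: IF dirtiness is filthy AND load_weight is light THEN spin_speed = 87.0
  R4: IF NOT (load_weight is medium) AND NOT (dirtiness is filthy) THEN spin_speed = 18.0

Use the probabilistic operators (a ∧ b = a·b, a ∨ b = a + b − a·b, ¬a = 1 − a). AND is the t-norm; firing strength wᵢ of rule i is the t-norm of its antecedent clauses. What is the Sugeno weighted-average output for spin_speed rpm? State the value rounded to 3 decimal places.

R1 (z=31.0): heavy=0.05, soiled=0.77; AND[a·b] → w = 0.0385
R2 (z=50.7): filthy=0.34, medium=0.88; AND[a·b] → w = 0.2992
R3 (z=87.0): filthy=0.34, light=0.18; AND[a·b] → w = 0.0612
R4 (z=18.0): ¬medium=1−0.88=0.12, ¬filthy=1−0.34=0.66; AND[a·b] → w = 0.0792
Weighted average = (0.0385·31.0 + 0.2992·50.7 + 0.0612·87.0 + 0.0792·18.0) / (0.0385 + 0.2992 + 0.0612 + 0.0792)
  = 23.1129 / 0.4781 = 48.343

48.343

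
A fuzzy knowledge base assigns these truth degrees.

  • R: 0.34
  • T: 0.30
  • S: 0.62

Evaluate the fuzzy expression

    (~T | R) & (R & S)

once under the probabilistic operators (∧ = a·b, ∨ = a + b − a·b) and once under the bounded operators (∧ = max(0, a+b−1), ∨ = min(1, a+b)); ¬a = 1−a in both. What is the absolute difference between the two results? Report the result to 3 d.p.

Under probabilistic:
  ~T = 1 − 0.3000 = 0.7000
  ~T | R = a + b − a·b on (0.7000, 0.3400) = 0.8020
  R & S = a·b on (0.3400, 0.6200) = 0.2108
  (~T | R) & (R & S) = a·b on (0.8020, 0.2108) = 0.1691
  → value = 0.1691
Under bounded:
  ~T = 1 − 0.30 = 0.70
  ~T | R = min(1, a+b) on (0.70, 0.34) = 1.00
  R & S = max(0, a+b−1) on (0.34, 0.62) = 0.00
  (~T | R) & (R & S) = max(0, a+b−1) on (1.00, 0.00) = 0.00
  → value = 0.0000
|0.1691 − 0.0000| = 0.169

0.169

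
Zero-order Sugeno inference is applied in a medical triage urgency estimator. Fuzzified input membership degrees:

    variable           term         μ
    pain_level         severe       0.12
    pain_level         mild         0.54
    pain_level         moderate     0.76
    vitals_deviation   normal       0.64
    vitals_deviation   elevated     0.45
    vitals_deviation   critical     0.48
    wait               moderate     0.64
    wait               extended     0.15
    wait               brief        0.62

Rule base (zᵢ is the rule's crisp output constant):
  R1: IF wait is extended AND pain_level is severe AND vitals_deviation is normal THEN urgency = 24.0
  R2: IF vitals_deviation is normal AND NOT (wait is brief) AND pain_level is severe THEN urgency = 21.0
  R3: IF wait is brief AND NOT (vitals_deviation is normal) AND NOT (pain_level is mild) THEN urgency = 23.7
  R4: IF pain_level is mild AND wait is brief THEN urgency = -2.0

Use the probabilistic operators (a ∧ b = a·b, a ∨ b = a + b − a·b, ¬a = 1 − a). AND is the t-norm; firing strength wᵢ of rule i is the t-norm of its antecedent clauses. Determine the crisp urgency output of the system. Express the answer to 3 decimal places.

5.548

R1 (z=24.0): extended=0.15, severe=0.12, normal=0.64; AND[a·b] → w = 0.0115
R2 (z=21.0): normal=0.64, ¬brief=1−0.62=0.38, severe=0.12; AND[a·b] → w = 0.0292
R3 (z=23.7): brief=0.62, ¬normal=1−0.64=0.36, ¬mild=1−0.54=0.46; AND[a·b] → w = 0.1027
R4 (z=-2.0): mild=0.54, brief=0.62; AND[a·b] → w = 0.3348
Weighted average = (0.0115·24.0 + 0.0292·21.0 + 0.1027·23.7 + 0.3348·-2.0) / (0.0115 + 0.0292 + 0.1027 + 0.3348)
  = 2.6531 / 0.4782 = 5.548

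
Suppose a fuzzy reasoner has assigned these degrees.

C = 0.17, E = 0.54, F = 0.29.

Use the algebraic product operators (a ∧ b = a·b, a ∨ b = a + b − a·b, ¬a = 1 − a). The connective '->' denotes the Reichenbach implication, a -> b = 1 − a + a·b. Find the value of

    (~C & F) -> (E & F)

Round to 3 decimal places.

0.797

~C = 1 − 0.1700 = 0.8300
~C & F = a·b on (0.8300, 0.2900) = 0.2407
E & F = a·b on (0.5400, 0.2900) = 0.1566
(~C & F) -> (E & F)  [Reichenbach: 1 − a + a·b] with a=0.2407, b=0.1566 → 0.7970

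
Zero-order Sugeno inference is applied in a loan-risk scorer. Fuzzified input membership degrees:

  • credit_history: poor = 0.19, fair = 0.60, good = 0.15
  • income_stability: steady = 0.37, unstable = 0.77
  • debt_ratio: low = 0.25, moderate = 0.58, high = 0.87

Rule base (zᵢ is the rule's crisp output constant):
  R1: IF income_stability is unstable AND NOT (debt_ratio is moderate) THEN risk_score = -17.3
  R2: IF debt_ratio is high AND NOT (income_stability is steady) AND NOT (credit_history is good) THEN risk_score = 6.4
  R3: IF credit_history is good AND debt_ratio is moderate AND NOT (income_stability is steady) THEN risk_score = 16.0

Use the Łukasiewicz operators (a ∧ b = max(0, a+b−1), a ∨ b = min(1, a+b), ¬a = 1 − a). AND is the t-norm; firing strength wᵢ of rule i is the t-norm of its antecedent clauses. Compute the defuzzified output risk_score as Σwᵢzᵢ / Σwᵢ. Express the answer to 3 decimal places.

R1 (z=-17.3): unstable=0.77, ¬moderate=1−0.58=0.42; AND[max(0, a+b−1)] → w = 0.19
R2 (z=6.4): high=0.87, ¬steady=1−0.37=0.63, ¬good=1−0.15=0.85; AND[max(0, a+b−1)] → w = 0.35
R3 (z=16.0): good=0.15, moderate=0.58, ¬steady=1−0.37=0.63; AND[max(0, a+b−1)] → w = 0.00
Weighted average = (0.19·-17.3 + 0.35·6.4 + 0.00·16.0) / (0.19 + 0.35 + 0.00)
  = -1.0470 / 0.5400 = -1.939

-1.939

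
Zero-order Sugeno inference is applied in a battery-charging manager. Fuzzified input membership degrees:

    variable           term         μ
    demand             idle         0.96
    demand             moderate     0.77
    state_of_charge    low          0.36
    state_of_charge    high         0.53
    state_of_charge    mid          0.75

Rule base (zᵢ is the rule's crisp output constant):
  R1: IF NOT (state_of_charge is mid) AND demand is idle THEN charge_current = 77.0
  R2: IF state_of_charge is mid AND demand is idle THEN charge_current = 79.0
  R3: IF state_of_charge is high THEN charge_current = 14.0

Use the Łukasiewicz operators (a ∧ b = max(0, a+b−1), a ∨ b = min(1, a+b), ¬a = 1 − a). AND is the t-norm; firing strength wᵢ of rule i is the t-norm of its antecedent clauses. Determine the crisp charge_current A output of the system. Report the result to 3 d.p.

R1 (z=77.0): ¬mid=1−0.75=0.25, idle=0.96; AND[max(0, a+b−1)] → w = 0.21
R2 (z=79.0): mid=0.75, idle=0.96; AND[max(0, a+b−1)] → w = 0.71
R3 (z=14.0): high=0.53 → w = 0.53
Weighted average = (0.21·77.0 + 0.71·79.0 + 0.53·14.0) / (0.21 + 0.71 + 0.53)
  = 79.6800 / 1.4500 = 54.952

54.952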